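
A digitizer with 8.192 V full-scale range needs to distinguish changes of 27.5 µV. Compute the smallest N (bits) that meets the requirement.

Number of steps required ≥ 8.192 V / 27.5 µV = 297890.91.
Need 2^N ≥ 297890.91; 2^18 = 262144, 2^19 = 524288.
Minimum N = 19.

19 bits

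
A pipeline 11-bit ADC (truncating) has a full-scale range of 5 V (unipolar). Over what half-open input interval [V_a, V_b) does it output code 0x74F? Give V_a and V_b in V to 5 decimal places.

[4.56787 V, 4.57031 V)

LSB = 5/2^11 = 2.441 mV.
Code 0x74F = 1871 decimal.
V_a = V_low + 1871·LSB = 4.56787 V; V_b = V_low + 1872·LSB = 4.57031 V.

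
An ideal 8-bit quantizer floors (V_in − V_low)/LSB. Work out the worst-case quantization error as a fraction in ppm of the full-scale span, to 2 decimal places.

3906.25 ppm

Truncating → worst-case error = 1 LSB = V_FS/2^8, so 1e+06/256 = 3906.25 ppm of full scale.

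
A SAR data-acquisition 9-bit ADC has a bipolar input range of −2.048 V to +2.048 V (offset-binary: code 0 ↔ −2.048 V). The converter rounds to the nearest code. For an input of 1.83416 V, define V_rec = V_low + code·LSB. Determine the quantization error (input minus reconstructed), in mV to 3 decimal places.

One LSB is 4.096 V / 512 = 8.000 mV.
(1.83416 − (−2.048))/0.008 = 485.2700; round gives code 485.
Code 485 maps back to (−2.048) + 485×0.008 V = 1.832 V.
Difference: 0.00216 V → 2.160 mV.

2.160 mV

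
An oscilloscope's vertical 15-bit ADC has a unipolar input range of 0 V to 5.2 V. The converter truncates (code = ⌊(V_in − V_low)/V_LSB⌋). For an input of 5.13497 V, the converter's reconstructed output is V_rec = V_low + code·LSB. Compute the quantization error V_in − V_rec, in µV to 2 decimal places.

33.48 µV

Step size: 5.2 V ÷ 2^15 = 158.69 µV.
(5.13497 − 0)/0.000158691 = 32358.2110; ⌊·⌋ gives code 32358.
Reconstructed: 5.1349365 V.
V_in − V_rec = 3.34766e-05 V = 33.48 µV.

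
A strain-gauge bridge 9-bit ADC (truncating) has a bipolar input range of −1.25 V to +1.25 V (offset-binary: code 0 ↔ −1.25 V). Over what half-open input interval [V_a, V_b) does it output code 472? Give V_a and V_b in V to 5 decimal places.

[1.05469 V, 1.05957 V)

LSB = 2.5/2^9 = 4.883 mV.
V_a = V_low + 472·LSB = 1.05469 V; V_b = V_low + 473·LSB = 1.05957 V.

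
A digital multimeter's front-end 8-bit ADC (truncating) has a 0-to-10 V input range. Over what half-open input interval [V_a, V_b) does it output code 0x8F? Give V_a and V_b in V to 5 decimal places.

[5.58594 V, 5.62500 V)

LSB = 10/2^8 = 39.062 mV.
Code 0x8F = 143 decimal.
V_a = V_low + 143·LSB = 5.58594 V; V_b = V_low + 144·LSB = 5.625 V.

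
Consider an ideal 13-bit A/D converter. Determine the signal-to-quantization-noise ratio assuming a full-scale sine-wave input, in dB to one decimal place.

SNR ≈ 6.02·N + 1.76 dB = 6.02·13 + 1.76 = 80.02 dB.

80.0 dB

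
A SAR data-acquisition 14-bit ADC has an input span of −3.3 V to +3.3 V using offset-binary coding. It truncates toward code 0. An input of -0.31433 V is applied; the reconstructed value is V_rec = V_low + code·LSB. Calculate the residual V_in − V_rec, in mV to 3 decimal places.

LSB = 6.6/2^14 = 402.83 µV.
(-0.31433 − (−3.3))/0.000402832 = 7411.6996; ⌊·⌋ gives code 7411.
V_rec = (−3.3) + 7411·0.000402832 = -0.31461182 V.
Difference: 0.000281816 V → 0.282 mV.

0.282 mV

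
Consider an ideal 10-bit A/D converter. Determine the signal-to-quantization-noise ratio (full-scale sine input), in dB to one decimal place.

SNR ≈ 6.02·N + 1.76 dB = 6.02·10 + 1.76 = 61.96 dB.

62.0 dB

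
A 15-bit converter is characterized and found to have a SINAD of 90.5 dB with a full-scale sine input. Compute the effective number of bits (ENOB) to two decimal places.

ENOB = (SINAD − 1.76) / 6.02 = (90.5 − 1.76)/6.02 = 14.741.

14.74 bits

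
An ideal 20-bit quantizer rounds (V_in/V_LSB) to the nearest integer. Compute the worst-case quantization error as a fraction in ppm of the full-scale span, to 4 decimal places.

Rounding → worst-case error = ½ LSB = V_FS/2^21, so 1e+06/2097152 = 0.476837 ppm of full scale.

0.4768 ppm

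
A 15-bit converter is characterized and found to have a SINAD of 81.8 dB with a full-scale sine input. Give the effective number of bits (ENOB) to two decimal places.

13.30 bits

ENOB = (SINAD − 1.76) / 6.02 = (81.8 − 1.76)/6.02 = 13.296.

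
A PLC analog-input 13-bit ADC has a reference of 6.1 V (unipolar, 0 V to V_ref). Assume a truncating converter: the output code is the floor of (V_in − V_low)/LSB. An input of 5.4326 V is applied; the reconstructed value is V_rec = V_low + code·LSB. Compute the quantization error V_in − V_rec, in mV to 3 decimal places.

0.532 mV

One LSB is 6.1 V / 8192 = 0.745 mV.
Scaled input = 7295.7146 LSBs, so code = 7295.
Reconstructed: 5.4320679 V.
Difference: 0.000532129 V → 0.532 mV.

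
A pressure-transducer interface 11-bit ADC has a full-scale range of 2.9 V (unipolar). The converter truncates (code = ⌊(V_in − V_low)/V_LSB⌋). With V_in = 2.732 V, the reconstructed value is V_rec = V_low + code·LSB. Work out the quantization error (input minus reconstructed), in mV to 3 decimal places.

0.506 mV

LSB = 2.9/2^11 = 1.416 mV.
Scaled input = 1929.3572 LSBs, so code = 1929.
Reconstructed: 2.7314941 V.
V_in − V_rec = 0.000505859 V = 0.506 mV.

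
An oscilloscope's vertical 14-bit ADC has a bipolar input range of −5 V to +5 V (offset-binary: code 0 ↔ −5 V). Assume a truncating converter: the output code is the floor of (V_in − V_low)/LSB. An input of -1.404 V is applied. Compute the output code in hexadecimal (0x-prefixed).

code 0x1703 (decimal 5891)

LSB = 10 V / 16384 = 0.610 mV.
(V_in − V_low)/LSB = (-1.404 − (−5)) / 0.000610352 = 5891.686.
⌊·⌋(5891.686) = 5891.
In hexadecimal (0x-prefixed): 0x1703.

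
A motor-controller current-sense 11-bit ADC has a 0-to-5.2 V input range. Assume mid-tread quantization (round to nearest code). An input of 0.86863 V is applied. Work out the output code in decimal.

LSB = 5.2 V / 2048 = 2.539 mV.
(0.86863 − 0) / 0.00253906 = 342.107 LSBs.
Round → code 342.

code 342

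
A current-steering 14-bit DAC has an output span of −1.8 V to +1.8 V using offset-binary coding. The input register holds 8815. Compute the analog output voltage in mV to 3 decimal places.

136.890 mV

LSB = 3.6 V / 2^14 = 219.73 µV.
V_out = (−1.8) + 8815 × 0.000219727 V = 0.13689 V.
= 136.890 mV.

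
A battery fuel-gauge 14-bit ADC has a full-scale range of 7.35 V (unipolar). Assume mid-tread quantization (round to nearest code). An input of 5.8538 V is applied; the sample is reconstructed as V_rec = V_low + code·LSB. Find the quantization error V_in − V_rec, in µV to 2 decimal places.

-90.99 µV

LSB = 7.35/2^14 = 448.61 µV.
Scaled input = 13048.7972 LSBs, so code = 13049.
V_rec = 0 + 13049·0.000448608 = 5.853891 V.
V_in − V_rec = -9.09912e-05 V = -90.99 µV.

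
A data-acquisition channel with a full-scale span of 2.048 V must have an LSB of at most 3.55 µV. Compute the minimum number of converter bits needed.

20 bits

Number of steps required ≥ 2.048 V / 3.55 µV = 576901.41.
Need 2^N ≥ 576901.41; 2^19 = 524288, 2^20 = 1048576.
Minimum N = 20.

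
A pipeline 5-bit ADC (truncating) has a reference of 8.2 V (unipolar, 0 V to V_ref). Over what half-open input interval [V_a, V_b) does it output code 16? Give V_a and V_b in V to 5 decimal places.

LSB = 8.2/2^5 = 256.250 mV.
V_a = V_low + 16·LSB = 4.1 V; V_b = V_low + 17·LSB = 4.35625 V.

[4.10000 V, 4.35625 V)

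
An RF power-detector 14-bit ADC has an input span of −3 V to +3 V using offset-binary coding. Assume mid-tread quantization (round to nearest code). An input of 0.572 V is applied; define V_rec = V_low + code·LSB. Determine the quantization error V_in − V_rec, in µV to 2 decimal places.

One LSB is 6 V / 16384 = 366.21 µV.
(V_in − V_low)/LSB = (0.572 − (−3))/0.000366211 = 9753.9413 → code 9754 (round).
V_rec = (−3) + 9754·0.000366211 = 0.57202148 V.
Error = 0.572 − 0.57202148 = -2.14844e-05 V = -21.48 µV.

-21.48 µV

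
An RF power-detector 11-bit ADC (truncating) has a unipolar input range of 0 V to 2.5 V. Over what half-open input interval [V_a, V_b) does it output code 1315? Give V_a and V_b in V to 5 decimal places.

[1.60522 V, 1.60645 V)

LSB = 2.5/2^11 = 1.221 mV.
V_a = V_low + 1315·LSB = 1.60522 V; V_b = V_low + 1316·LSB = 1.60645 V.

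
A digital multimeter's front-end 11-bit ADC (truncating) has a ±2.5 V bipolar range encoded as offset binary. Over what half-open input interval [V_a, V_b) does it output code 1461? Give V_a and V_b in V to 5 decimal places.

[1.06689 V, 1.06934 V)

LSB = 5/2^11 = 2.441 mV.
V_a = V_low + 1461·LSB = 1.06689 V; V_b = V_low + 1462·LSB = 1.06934 V.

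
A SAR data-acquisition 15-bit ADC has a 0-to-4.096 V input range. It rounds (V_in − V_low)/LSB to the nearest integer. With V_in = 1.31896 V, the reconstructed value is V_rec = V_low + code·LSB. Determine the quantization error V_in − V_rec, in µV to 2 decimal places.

-40.00 µV

LSB = 4.096/2^15 = 125.00 µV.
(1.31896 − 0)/0.000125 = 10551.6800; round gives code 10552.
Reconstructed: 1.319 V.
Difference: -4e-05 V → -40.00 µV.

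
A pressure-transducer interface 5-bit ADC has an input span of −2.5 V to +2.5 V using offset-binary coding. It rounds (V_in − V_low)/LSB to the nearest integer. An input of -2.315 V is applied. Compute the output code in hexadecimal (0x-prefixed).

Full-scale span = 5 V; LSB = 5/2^5 = 156.250 mV.
Input sits at 1.184 steps above V_low.
Round → code 1.
In hexadecimal (0x-prefixed): 0x1.

code 0x1 (decimal 1)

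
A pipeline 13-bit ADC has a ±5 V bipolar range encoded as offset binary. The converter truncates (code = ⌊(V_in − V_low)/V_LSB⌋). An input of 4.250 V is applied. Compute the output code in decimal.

With 8192 levels over 10 V, one step is 1.221 mV.
(4.250 − (−5)) / 0.0012207 = 7577.600 LSBs.
Floor → code 7577.

code 7577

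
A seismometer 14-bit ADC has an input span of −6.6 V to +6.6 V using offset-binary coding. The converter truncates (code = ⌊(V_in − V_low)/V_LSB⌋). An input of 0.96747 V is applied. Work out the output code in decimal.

code 9392

Full-scale span = 13.2 V; LSB = 13.2/2^14 = 0.806 mV.
Input sits at 9392.835 steps above V_low.
So the output code is 9392.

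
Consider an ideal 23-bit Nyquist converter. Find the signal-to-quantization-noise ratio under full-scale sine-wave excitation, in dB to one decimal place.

140.2 dB

SNR ≈ 6.02·N + 1.76 dB = 6.02·23 + 1.76 = 140.22 dB.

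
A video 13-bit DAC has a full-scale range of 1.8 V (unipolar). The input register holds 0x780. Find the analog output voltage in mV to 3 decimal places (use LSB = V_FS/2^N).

421.875 mV

LSB = 1.8 V / 2^13 = 219.73 µV.
Code 0x780 = 1920 decimal.
V_out = 0 + 1920 × 0.000219727 V = 0.421875 V.
= 421.875 mV.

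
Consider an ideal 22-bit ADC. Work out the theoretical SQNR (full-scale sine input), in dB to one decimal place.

SNR ≈ 6.02·N + 1.76 dB = 6.02·22 + 1.76 = 134.20 dB.

134.2 dB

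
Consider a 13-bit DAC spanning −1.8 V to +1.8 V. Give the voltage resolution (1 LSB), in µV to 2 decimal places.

439.45 µV

Full-scale span = 3.6 V.
LSB = 3.6 / 2^13 = 3.6 / 8192 = 0.000439453 V = 439.45 µV.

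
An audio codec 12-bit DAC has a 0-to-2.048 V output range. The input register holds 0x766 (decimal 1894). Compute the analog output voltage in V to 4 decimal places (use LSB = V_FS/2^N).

0.9470 V

LSB = 2.048 V / 2^12 = 0.500 mV.
Code 0x766 = 1894 decimal.
V_out = 0 + 1894 × 0.0005 V = 0.947 V.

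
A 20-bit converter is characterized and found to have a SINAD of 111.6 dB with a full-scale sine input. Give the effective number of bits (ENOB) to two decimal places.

ENOB = (SINAD − 1.76) / 6.02 = (111.6 − 1.76)/6.02 = 18.246.

18.25 bits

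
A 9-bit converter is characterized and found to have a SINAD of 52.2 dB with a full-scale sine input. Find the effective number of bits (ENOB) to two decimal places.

8.38 bits

ENOB = (SINAD − 1.76) / 6.02 = (52.2 − 1.76)/6.02 = 8.379.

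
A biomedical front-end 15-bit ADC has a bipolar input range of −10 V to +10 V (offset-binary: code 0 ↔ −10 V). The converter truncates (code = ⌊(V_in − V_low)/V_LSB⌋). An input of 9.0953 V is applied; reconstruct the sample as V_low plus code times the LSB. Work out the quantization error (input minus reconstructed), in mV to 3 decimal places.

0.451 mV

One LSB is 20 V / 32768 = 0.610 mV.
(V_in − V_low)/LSB = (9.0953 − (−10))/0.000610352 = 31285.7395 → code 31285 (floor).
Code 31285 maps back to (−10) + 31285×0.000610352 V = 9.0948486 V.
V_in − V_rec = 0.000451367 V = 0.451 mV.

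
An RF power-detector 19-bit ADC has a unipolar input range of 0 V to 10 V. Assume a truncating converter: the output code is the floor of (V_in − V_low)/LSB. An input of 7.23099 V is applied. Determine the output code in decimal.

LSB = 10 V / 524288 = 19.07 µV.
(7.23099 − 0) / 1.90735e-05 = 379112.129 LSBs.
Floor → code 379112.

code 379112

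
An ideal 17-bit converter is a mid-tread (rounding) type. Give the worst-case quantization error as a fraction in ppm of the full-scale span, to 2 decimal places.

Rounding → worst-case error = ½ LSB = V_FS/2^18, so 1e+06/262144 = 3.8147 ppm of full scale.

3.81 ppm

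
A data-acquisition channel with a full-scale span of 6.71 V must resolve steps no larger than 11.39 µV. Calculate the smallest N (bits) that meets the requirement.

20 bits

Number of steps required ≥ 6.71 V / 11.39 µV = 589113.26.
Need 2^N ≥ 589113.26; 2^19 = 524288, 2^20 = 1048576.
Minimum N = 20.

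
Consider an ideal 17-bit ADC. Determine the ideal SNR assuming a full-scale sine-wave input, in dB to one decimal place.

104.1 dB

SNR ≈ 6.02·N + 1.76 dB = 6.02·17 + 1.76 = 104.10 dB.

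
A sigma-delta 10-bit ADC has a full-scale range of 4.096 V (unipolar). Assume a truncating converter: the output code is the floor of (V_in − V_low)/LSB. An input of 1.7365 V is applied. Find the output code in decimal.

code 434

LSB = 4.096 V / 1024 = 4.000 mV.
(V_in − V_low)/LSB = (1.7365 − 0) / 0.004 = 434.125.
So the output code is 434.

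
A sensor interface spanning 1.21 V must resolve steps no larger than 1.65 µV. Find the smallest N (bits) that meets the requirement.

Number of steps required ≥ 1.21 V / 1.65 µV = 733333.33.
Need 2^N ≥ 733333.33; 2^19 = 524288, 2^20 = 1048576.
Minimum N = 20.

20 bits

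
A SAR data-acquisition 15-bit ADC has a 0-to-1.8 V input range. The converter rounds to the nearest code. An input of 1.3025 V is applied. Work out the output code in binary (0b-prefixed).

code 0b101110010011111 (decimal 23711)

Full-scale span = 1.8 V; LSB = 1.8/2^15 = 54.93 µV.
(V_in − V_low)/LSB = (1.3025 − 0) / 5.49316e-05 = 23711.289.
Round → code 23711.
In binary (0b-prefixed): 0b101110010011111.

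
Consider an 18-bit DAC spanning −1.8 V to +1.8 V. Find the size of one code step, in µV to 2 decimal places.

Full-scale span = 3.6 V.
LSB = 3.6 / 2^18 = 3.6 / 262144 = 1.37329e-05 V = 13.73 µV.

13.73 µV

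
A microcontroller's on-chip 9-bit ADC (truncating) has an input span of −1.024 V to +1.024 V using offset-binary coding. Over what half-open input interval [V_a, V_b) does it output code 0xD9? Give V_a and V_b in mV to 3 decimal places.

LSB = 2.048/2^9 = 4.000 mV.
Code 0xD9 = 217 decimal.
V_a = V_low + 217·LSB = -0.156 V; V_b = V_low + 218·LSB = -0.152 V.

[-156.000 mV, -152.000 mV)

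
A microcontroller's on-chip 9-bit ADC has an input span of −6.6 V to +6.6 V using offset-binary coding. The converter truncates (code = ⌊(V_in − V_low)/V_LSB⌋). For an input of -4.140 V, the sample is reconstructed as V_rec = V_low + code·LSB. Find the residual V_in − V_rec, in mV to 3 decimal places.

10.781 mV

LSB = 13.2/2^9 = 25.781 mV.
Scaled input = 95.4182 LSBs, so code = 95.
V_rec = (−6.6) + 95·0.0257812 = -4.1507812 V.
Error = -4.140 − (−4.1507812) = 0.0107812 V = 10.781 mV.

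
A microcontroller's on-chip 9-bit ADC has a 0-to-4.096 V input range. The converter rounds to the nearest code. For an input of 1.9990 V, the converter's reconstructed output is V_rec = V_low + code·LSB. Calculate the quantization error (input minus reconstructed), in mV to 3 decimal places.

-1.000 mV

Step size: 4.096 V ÷ 2^9 = 8.000 mV.
(1.9990 − 0)/0.008 = 249.8750; round gives code 250.
Code 250 maps back to 0 + 250×0.008 V = 2 V.
Error = 1.9990 − 2 = -0.001 V = -1.000 mV.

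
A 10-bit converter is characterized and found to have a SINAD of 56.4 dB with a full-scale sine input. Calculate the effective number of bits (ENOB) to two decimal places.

ENOB = (SINAD − 1.76) / 6.02 = (56.4 − 1.76)/6.02 = 9.076.

9.08 bits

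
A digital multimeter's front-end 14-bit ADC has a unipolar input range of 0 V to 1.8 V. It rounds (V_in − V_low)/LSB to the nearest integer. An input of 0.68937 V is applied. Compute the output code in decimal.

code 6275

Full-scale span = 1.8 V; LSB = 1.8/2^14 = 109.86 µV.
(V_in − V_low)/LSB = (0.68937 − 0) / 0.000109863 = 6274.799.
Round → code 6275.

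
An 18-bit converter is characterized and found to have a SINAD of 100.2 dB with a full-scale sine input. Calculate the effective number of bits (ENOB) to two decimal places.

16.35 bits

ENOB = (SINAD − 1.76) / 6.02 = (100.2 − 1.76)/6.02 = 16.352.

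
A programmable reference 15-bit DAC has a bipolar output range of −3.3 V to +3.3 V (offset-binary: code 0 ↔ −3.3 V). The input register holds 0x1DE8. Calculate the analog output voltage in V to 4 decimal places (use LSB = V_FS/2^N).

-1.7580 V

LSB = 6.6 V / 2^15 = 201.42 µV.
Code 0x1DE8 = 7656 decimal.
V_out = (−3.3) + 7656 × 0.000201416 V = -1.75796 V.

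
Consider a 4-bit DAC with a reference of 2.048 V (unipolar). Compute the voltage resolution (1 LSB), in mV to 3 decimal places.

Full-scale span = 2.048 V.
LSB = 2.048 / 2^4 = 2.048 / 16 = 0.128 V = 128.000 mV.

128.000 mV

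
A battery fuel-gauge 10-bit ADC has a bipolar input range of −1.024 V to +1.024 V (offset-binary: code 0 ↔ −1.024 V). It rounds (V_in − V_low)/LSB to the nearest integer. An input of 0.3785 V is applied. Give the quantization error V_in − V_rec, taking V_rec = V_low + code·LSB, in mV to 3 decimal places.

One LSB is 2.048 V / 1024 = 2.000 mV.
(V_in − V_low)/LSB = (0.3785 − (−1.024))/0.002 = 701.2500 → code 701 (round).
Reconstructed: 0.378 V.
Error = 0.3785 − 0.378 = 0.0005 V = 0.500 mV.

0.500 mV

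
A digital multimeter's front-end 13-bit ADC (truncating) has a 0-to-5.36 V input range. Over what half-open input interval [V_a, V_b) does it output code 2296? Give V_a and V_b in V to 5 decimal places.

LSB = 5.36/2^13 = 0.654 mV.
V_a = V_low + 2296·LSB = 1.50227 V; V_b = V_low + 2297·LSB = 1.50292 V.

[1.50227 V, 1.50292 V)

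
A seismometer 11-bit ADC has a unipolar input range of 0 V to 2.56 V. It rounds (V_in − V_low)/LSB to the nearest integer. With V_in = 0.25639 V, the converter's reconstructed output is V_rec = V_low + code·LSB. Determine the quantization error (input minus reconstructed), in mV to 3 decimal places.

Step size: 2.56 V ÷ 2^11 = 1.250 mV.
(V_in − V_low)/LSB = (0.25639 − 0)/0.00125 = 205.1120 → code 205 (round).
Code 205 maps back to 0 + 205×0.00125 V = 0.25625 V.
Error = 0.25639 − 0.25625 = 0.00014 V = 0.140 mV.

0.140 mV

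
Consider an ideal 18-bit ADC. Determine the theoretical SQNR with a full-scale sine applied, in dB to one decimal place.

110.1 dB

SNR ≈ 6.02·N + 1.76 dB = 6.02·18 + 1.76 = 110.12 dB.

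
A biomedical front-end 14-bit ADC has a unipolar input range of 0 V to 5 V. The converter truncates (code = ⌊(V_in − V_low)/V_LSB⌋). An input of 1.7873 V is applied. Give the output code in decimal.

Full-scale span = 5 V; LSB = 5/2^14 = 305.18 µV.
Input sits at 5856.625 steps above V_low.
So the output code is 5856.

code 5856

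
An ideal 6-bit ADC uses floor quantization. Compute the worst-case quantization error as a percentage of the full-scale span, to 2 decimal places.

Truncating → worst-case error = 1 LSB = V_FS/2^6, so 100/64 = 1.5625 % of full scale.

1.56 %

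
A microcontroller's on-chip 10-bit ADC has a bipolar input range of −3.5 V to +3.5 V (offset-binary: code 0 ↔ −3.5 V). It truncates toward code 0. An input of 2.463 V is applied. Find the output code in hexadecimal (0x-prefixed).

code 0x368 (decimal 872)

With 1024 levels over 7 V, one step is 6.836 mV.
(V_in − V_low)/LSB = (2.463 − (−3.5)) / 0.00683594 = 872.302.
⌊·⌋(872.302) = 872.
In hexadecimal (0x-prefixed): 0x368.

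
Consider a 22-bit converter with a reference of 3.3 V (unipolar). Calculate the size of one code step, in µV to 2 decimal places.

0.79 µV

Full-scale span = 3.3 V.
LSB = 3.3 / 2^22 = 3.3 / 4194304 = 7.86781e-07 V = 0.79 µV.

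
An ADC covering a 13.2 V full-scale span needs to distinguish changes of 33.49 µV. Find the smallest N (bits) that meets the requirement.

19 bits

Number of steps required ≥ 13.2 V / 33.49 µV = 394147.51.
Need 2^N ≥ 394147.51; 2^18 = 262144, 2^19 = 524288.
Minimum N = 19.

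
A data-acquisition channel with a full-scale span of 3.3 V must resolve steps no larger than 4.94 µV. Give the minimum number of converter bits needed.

20 bits

Number of steps required ≥ 3.3 V / 4.94 µV = 668016.19.
Need 2^N ≥ 668016.19; 2^19 = 524288, 2^20 = 1048576.
Minimum N = 20.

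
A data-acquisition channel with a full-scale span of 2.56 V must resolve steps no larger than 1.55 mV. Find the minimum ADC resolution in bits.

Number of steps required ≥ 2.56 V / 1.55 mV = 1651.61.
Need 2^N ≥ 1651.61; 2^10 = 1024, 2^11 = 2048.
Minimum N = 11.

11 bits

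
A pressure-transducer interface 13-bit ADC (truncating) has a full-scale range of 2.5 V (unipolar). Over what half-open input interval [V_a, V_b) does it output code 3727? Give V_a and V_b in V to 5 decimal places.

LSB = 2.5/2^13 = 305.18 µV.
V_a = V_low + 3727·LSB = 1.13739 V; V_b = V_low + 3728·LSB = 1.1377 V.

[1.13739 V, 1.13770 V)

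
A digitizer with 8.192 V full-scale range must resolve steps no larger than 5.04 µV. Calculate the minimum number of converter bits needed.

Number of steps required ≥ 8.192 V / 5.04 µV = 1625396.83.
Need 2^N ≥ 1625396.83; 2^20 = 1048576, 2^21 = 2097152.
Minimum N = 21.

21 bits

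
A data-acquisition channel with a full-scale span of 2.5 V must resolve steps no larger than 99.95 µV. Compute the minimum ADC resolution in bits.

15 bits

Number of steps required ≥ 2.5 V / 99.95 µV = 25012.51.
Need 2^N ≥ 25012.51; 2^14 = 16384, 2^15 = 32768.
Minimum N = 15.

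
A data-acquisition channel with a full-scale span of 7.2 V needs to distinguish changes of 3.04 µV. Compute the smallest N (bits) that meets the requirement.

Number of steps required ≥ 7.2 V / 3.04 µV = 2368421.05.
Need 2^N ≥ 2368421.05; 2^21 = 2097152, 2^22 = 4194304.
Minimum N = 22.

22 bits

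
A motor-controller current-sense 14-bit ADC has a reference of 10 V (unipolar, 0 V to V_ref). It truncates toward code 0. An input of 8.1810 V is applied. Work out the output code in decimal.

With 16384 levels over 10 V, one step is 0.610 mV.
Input sits at 13403.750 steps above V_low.
So the output code is 13403.

code 13403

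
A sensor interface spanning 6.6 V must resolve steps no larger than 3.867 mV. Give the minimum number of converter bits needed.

11 bits

Number of steps required ≥ 6.6 V / 3.867 mV = 1706.75.
Need 2^N ≥ 1706.75; 2^10 = 1024, 2^11 = 2048.
Minimum N = 11.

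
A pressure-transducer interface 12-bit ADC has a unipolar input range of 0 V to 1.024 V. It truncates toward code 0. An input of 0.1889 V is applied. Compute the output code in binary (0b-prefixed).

code 0b1011110011 (decimal 755)

With 4096 levels over 1.024 V, one step is 250.00 µV.
(0.1889 − 0) / 0.00025 = 755.600 LSBs.
Floor → code 755.
In binary (0b-prefixed): 0b1011110011.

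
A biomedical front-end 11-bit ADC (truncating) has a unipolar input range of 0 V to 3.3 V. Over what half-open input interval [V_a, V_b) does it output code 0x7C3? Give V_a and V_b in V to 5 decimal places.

LSB = 3.3/2^11 = 1.611 mV.
Code 0x7C3 = 1987 decimal.
V_a = V_low + 1987·LSB = 3.20171 V; V_b = V_low + 1988·LSB = 3.20332 V.

[3.20171 V, 3.20332 V)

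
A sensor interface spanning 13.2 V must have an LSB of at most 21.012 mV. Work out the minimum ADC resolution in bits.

10 bits

Number of steps required ≥ 13.2 V / 21.012 mV = 628.21.
Need 2^N ≥ 628.21; 2^9 = 512, 2^10 = 1024.
Minimum N = 10.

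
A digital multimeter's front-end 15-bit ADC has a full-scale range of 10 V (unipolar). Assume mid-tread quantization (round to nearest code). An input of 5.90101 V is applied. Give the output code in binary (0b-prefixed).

With 32768 levels over 10 V, one step is 305.18 µV.
Input sits at 19336.430 steps above V_low.
So the output code is 19336.
In binary (0b-prefixed): 0b100101110001000.

code 0b100101110001000 (decimal 19336)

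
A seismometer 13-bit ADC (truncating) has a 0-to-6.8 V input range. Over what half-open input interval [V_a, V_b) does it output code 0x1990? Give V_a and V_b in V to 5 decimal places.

LSB = 6.8/2^13 = 0.830 mV.
Code 0x1990 = 6544 decimal.
V_a = V_low + 6544·LSB = 5.43203 V; V_b = V_low + 6545·LSB = 5.43286 V.

[5.43203 V, 5.43286 V)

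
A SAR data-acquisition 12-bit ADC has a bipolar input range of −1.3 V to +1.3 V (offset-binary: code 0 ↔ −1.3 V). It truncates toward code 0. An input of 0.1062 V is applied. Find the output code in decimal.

LSB = 2.6 V / 4096 = 0.635 mV.
(0.1062 − (−1.3)) / 0.000634766 = 2215.306 LSBs.
⌊·⌋(2215.306) = 2215.

code 2215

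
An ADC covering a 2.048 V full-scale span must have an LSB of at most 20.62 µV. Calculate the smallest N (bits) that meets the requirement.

Number of steps required ≥ 2.048 V / 20.62 µV = 99321.05.
Need 2^N ≥ 99321.05; 2^16 = 65536, 2^17 = 131072.
Minimum N = 17.

17 bits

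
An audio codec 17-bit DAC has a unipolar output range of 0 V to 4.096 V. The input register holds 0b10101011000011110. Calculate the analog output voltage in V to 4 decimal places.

2.7369 V

LSB = 4.096 V / 2^17 = 31.25 µV.
Code 0b10101011000011110 = 87582 decimal.
V_out = 0 + 87582 × 3.125e-05 V = 2.73694 V.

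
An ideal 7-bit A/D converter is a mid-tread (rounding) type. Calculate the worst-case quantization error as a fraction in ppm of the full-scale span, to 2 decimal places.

Rounding → worst-case error = ½ LSB = V_FS/2^8, so 1e+06/256 = 3906.25 ppm of full scale.

3906.25 ppm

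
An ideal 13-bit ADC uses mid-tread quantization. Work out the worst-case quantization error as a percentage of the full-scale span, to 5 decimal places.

Rounding → worst-case error = ½ LSB = V_FS/2^14, so 100/16384 = 0.00610352 % of full scale.

0.00610 %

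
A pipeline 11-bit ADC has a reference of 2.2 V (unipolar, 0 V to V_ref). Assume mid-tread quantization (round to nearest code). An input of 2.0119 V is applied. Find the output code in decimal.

With 2048 levels over 2.2 V, one step is 1.074 mV.
Input sits at 1872.896 steps above V_low.
round(1872.896) = 1873.

code 1873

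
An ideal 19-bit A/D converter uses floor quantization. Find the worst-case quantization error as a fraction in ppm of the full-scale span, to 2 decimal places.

1.91 ppm

Truncating → worst-case error = 1 LSB = V_FS/2^19, so 1e+06/524288 = 1.90735 ppm of full scale.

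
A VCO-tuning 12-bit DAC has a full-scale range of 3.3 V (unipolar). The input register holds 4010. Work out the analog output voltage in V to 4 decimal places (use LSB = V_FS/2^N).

3.2307 V

LSB = 3.3 V / 2^12 = 0.806 mV.
V_out = 0 + 4010 × 0.000805664 V = 3.23071 V.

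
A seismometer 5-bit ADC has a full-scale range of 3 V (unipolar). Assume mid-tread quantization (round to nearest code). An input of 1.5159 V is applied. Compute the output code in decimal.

Full-scale span = 3 V; LSB = 3/2^5 = 93.750 mV.
(1.5159 − 0) / 0.09375 = 16.170 LSBs.
So the output code is 16.

code 16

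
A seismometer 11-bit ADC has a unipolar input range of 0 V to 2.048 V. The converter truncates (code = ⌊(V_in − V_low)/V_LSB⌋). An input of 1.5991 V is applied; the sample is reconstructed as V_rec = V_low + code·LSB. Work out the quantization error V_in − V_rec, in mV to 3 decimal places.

One LSB is 2.048 V / 2048 = 1.000 mV.
(1.5991 − 0)/0.001 = 1599.1000; ⌊·⌋ gives code 1599.
Code 1599 maps back to 0 + 1599×0.001 V = 1.599 V.
Error = 1.5991 − 1.599 = 0.0001 V = 0.100 mV.

0.100 mV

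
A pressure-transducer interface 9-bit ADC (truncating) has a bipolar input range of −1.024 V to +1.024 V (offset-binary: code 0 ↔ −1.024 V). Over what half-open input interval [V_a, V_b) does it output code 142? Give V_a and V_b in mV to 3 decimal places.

LSB = 2.048/2^9 = 4.000 mV.
V_a = V_low + 142·LSB = -0.456 V; V_b = V_low + 143·LSB = -0.452 V.

[-456.000 mV, -452.000 mV)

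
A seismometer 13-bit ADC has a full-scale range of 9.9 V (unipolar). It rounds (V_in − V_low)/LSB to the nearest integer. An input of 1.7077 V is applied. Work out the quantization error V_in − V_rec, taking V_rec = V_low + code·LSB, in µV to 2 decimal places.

One LSB is 9.9 V / 8192 = 1.208 mV.
(1.7077 − 0)/0.0012085 = 1413.0786; round gives code 1413.
Reconstructed: 1.707605 V.
V_in − V_rec = 9.50195e-05 V = 95.02 µV.

95.02 µV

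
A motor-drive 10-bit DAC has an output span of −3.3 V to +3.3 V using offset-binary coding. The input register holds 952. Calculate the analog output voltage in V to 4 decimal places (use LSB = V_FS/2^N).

LSB = 6.6 V / 2^10 = 6.445 mV.
V_out = (−3.3) + 952 × 0.00644531 V = 2.83594 V.

2.8359 V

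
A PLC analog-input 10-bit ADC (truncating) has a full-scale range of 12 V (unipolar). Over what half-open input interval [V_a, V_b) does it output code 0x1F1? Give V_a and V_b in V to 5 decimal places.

LSB = 12/2^10 = 11.719 mV.
Code 0x1F1 = 497 decimal.
V_a = V_low + 497·LSB = 5.82422 V; V_b = V_low + 498·LSB = 5.83594 V.

[5.82422 V, 5.83594 V)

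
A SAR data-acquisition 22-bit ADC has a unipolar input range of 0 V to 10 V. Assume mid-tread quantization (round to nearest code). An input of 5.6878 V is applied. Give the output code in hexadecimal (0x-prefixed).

code 0x2466E4 (decimal 2385636)

With 4194304 levels over 10 V, one step is 2.38 µV.
(5.6878 − 0) / 2.38419e-06 = 2385636.229 LSBs.
Round → code 2385636.
In hexadecimal (0x-prefixed): 0x2466E4.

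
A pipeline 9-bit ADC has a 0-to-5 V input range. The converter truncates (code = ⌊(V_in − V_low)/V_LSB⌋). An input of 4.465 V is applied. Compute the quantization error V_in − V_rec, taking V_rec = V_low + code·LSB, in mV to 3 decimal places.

2.109 mV

LSB = 5/2^9 = 9.766 mV.
(4.465 − 0)/0.00976562 = 457.2160; ⌊·⌋ gives code 457.
V_rec = 0 + 457·0.00976562 = 4.4628906 V.
V_in − V_rec = 0.00210938 V = 2.109 mV.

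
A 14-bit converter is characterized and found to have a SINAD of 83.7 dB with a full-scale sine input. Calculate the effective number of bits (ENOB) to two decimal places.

13.61 bits

ENOB = (SINAD − 1.76) / 6.02 = (83.7 − 1.76)/6.02 = 13.611.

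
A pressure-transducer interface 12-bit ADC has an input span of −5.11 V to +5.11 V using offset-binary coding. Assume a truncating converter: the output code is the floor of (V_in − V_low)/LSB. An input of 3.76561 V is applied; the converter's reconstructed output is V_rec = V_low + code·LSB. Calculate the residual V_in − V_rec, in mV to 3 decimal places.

0.478 mV

One LSB is 10.22 V / 4096 = 2.495 mV.
(3.76561 − (−5.11))/0.00249512 = 3557.1916; ⌊·⌋ gives code 3557.
Reconstructed: 3.7651318 V.
V_in − V_rec = 0.000478164 V = 0.478 mV.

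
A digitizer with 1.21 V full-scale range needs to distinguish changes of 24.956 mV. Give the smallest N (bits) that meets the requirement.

Number of steps required ≥ 1.21 V / 24.956 mV = 48.49.
Need 2^N ≥ 48.49; 2^5 = 32, 2^6 = 64.
Minimum N = 6.

6 bits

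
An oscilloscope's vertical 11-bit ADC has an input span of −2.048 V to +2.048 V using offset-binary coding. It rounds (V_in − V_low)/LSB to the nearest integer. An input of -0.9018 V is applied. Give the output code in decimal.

code 573

LSB = 4.096 V / 2048 = 2.000 mV.
Input sits at 573.100 steps above V_low.
round(573.100) = 573.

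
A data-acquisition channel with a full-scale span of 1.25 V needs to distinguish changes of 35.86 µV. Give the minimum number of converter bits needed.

16 bits

Number of steps required ≥ 1.25 V / 35.86 µV = 34857.78.
Need 2^N ≥ 34857.78; 2^15 = 32768, 2^16 = 65536.
Minimum N = 16.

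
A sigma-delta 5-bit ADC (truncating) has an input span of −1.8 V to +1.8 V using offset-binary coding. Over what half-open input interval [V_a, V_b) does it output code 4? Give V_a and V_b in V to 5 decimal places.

[-1.35000 V, -1.23750 V)

LSB = 3.6/2^5 = 112.500 mV.
V_a = V_low + 4·LSB = -1.35 V; V_b = V_low + 5·LSB = -1.2375 V.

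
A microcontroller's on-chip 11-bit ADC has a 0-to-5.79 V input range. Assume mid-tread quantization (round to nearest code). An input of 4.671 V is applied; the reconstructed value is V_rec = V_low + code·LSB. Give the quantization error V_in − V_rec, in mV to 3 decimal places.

0.551 mV

LSB = 5.79/2^11 = 2.827 mV.
(4.671 − 0)/0.00282715 = 1652.1948; round gives code 1652.
V_rec = 0 + 1652·0.00282715 = 4.6704492 V.
Difference: 0.000550781 V → 0.551 mV.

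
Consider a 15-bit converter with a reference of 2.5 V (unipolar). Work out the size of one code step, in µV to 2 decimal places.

Full-scale span = 2.5 V.
LSB = 2.5 / 2^15 = 2.5 / 32768 = 7.62939e-05 V = 76.29 µV.

76.29 µV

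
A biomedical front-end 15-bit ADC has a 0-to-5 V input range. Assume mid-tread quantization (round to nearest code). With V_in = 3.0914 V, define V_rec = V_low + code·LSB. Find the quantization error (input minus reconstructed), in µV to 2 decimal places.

-30.66 µV

LSB = 5/2^15 = 152.59 µV.
(V_in − V_low)/LSB = (3.0914 − 0)/0.000152588 = 20259.7990 → code 20260 (round).
Code 20260 maps back to 0 + 20260×0.000152588 V = 3.0914307 V.
Difference: -3.06641e-05 V → -30.66 µV.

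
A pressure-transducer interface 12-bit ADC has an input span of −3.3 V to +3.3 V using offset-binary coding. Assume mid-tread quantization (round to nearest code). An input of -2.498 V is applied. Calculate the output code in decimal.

With 4096 levels over 6.6 V, one step is 1.611 mV.
(-2.498 − (−3.3)) / 0.00161133 = 497.726 LSBs.
Round → code 498.

code 498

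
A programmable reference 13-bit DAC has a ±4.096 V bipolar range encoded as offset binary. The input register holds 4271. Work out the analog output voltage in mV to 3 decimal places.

LSB = 8.192 V / 2^13 = 1.000 mV.
V_out = (−4.096) + 4271 × 0.001 V = 0.175 V.
= 175.000 mV.

175.000 mV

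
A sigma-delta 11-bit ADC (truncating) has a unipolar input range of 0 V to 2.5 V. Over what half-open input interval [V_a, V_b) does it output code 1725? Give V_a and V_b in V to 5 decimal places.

[2.10571 V, 2.10693 V)

LSB = 2.5/2^11 = 1.221 mV.
V_a = V_low + 1725·LSB = 2.10571 V; V_b = V_low + 1726·LSB = 2.10693 V.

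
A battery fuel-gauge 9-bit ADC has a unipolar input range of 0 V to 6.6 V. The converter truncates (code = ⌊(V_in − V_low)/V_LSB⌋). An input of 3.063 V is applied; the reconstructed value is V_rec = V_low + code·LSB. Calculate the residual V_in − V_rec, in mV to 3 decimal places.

7.922 mV

One LSB is 6.6 V / 512 = 12.891 mV.
Scaled input = 237.6145 LSBs, so code = 237.
V_rec = 0 + 237·0.0128906 = 3.0550781 V.
V_in − V_rec = 0.00792188 V = 7.922 mV.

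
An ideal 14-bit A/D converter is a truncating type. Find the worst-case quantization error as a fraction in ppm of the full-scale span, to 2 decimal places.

Truncating → worst-case error = 1 LSB = V_FS/2^14, so 1e+06/16384 = 61.0352 ppm of full scale.

61.04 ppm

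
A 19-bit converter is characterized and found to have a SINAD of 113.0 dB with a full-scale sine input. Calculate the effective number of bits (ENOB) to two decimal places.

ENOB = (SINAD − 1.76) / 6.02 = (113.0 − 1.76)/6.02 = 18.478.

18.48 bits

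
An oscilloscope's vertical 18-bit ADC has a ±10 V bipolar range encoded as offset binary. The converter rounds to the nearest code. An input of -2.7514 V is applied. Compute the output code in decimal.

LSB = 20 V / 262144 = 76.29 µV.
(-2.7514 − (−10)) / 7.62939e-05 = 95008.850 LSBs.
round(95008.850) = 95009.

code 95009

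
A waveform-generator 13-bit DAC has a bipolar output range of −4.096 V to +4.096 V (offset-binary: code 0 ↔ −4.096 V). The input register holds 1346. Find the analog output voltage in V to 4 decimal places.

LSB = 8.192 V / 2^13 = 1.000 mV.
V_out = (−4.096) + 1346 × 0.001 V = -2.75 V.

-2.7500 V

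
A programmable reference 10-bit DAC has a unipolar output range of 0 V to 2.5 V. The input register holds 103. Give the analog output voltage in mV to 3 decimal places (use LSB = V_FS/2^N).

251.465 mV

LSB = 2.5 V / 2^10 = 2.441 mV.
V_out = 0 + 103 × 0.00244141 V = 0.251465 V.
= 251.465 mV.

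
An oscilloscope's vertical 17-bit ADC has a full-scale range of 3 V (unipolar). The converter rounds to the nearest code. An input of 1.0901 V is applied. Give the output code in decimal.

code 47627

LSB = 3 V / 131072 = 22.89 µV.
(V_in − V_low)/LSB = (1.0901 − 0) / 2.28882e-05 = 47627.196.
round(47627.196) = 47627.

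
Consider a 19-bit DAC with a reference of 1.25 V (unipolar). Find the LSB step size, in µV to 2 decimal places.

Full-scale span = 1.25 V.
LSB = 1.25 / 2^19 = 1.25 / 524288 = 2.38419e-06 V = 2.38 µV.

2.38 µV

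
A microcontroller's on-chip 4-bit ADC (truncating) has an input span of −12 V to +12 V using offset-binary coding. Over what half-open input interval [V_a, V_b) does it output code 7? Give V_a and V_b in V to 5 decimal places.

LSB = 24/2^4 = 1.5000 V.
V_a = V_low + 7·LSB = -1.5 V; V_b = V_low + 8·LSB = 0 V.

[-1.50000 V, 0.00000 V)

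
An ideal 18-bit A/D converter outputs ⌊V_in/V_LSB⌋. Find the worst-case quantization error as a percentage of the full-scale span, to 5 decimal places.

Truncating → worst-case error = 1 LSB = V_FS/2^18, so 100/262144 = 0.00038147 % of full scale.

0.00038 %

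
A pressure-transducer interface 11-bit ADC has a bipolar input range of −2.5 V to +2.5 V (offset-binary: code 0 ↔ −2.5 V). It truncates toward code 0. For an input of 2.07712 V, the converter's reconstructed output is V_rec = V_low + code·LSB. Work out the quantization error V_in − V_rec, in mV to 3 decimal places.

1.925 mV

One LSB is 5 V / 2048 = 2.441 mV.
(V_in − V_low)/LSB = (2.07712 − (−2.5))/0.00244141 = 1874.7884 → code 1874 (floor).
Code 1874 maps back to (−2.5) + 1874×0.00244141 V = 2.0751953 V.
V_in − V_rec = 0.00192469 V = 1.925 mV.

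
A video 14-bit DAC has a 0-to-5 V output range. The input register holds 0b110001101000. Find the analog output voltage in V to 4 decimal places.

0.9692 V

LSB = 5 V / 2^14 = 305.18 µV.
Code 0b110001101000 = 3176 decimal.
V_out = 0 + 3176 × 0.000305176 V = 0.969238 V.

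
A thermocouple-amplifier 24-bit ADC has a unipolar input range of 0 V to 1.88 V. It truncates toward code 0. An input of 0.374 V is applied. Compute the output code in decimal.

code 3337595

LSB = 1.88 V / 16777216 = 0.11 µV.
(V_in − V_low)/LSB = (0.374 − 0) / 1.12057e-07 = 3337595.098.
⌊·⌋(3337595.098) = 3337595.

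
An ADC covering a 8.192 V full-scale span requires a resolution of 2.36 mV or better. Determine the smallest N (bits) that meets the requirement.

Number of steps required ≥ 8.192 V / 2.36 mV = 3471.19.
Need 2^N ≥ 3471.19; 2^11 = 2048, 2^12 = 4096.
Minimum N = 12.

12 bits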